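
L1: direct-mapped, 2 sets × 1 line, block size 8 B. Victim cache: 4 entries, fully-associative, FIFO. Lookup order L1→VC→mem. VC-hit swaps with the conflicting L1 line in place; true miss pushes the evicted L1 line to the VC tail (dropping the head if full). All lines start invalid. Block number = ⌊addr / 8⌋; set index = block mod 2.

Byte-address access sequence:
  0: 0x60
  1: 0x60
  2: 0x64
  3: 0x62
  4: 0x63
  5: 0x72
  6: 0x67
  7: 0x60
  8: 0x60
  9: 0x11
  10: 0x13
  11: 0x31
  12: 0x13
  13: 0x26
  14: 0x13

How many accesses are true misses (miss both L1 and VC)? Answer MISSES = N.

MISSES = 5

#0 0x60→b12/s0 MISS; vc=[]
#1 0x60→b12/s0 L1-HIT; vc=[]
#2 0x64→b12/s0 L1-HIT; vc=[]
#3 0x62→b12/s0 L1-HIT; vc=[]
#4 0x63→b12/s0 L1-HIT; vc=[]
#5 0x72→b14/s0 MISS; vc=[12]
#6 0x67→b12/s0 VC-HIT; vc=[14]
#7 0x60→b12/s0 L1-HIT; vc=[14]
#8 0x60→b12/s0 L1-HIT; vc=[14]
#9 0x11→b2/s0 MISS; vc=[14,12]
#10 0x13→b2/s0 L1-HIT; vc=[14,12]
#11 0x31→b6/s0 MISS; vc=[14,12,2]
#12 0x13→b2/s0 VC-HIT; vc=[14,12,6]
#13 0x26→b4/s0 MISS; vc=[14,12,6,2]
#14 0x13→b2/s0 VC-HIT; vc=[14,12,6,4]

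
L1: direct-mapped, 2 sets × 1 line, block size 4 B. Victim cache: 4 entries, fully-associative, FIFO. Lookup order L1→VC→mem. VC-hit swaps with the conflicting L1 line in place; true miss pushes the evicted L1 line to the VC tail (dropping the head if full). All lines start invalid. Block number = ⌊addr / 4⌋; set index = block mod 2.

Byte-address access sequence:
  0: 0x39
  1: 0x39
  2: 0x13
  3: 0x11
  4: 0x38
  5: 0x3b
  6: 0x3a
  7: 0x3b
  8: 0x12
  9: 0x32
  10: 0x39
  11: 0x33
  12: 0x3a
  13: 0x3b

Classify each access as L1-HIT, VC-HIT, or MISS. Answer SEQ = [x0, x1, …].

SEQ = [MISS, L1-HIT, MISS, L1-HIT, VC-HIT, L1-HIT, L1-HIT, L1-HIT, VC-HIT, MISS, VC-HIT, VC-HIT, VC-HIT, L1-HIT]

  [0] addr=0x39 blk=14 s=0: MISS | VC []
  [1] addr=0x39 blk=14 s=0: L1-HIT | VC []
  [2] addr=0x13 blk=4 s=0: MISS | VC [14]
  [3] addr=0x11 blk=4 s=0: L1-HIT | VC [14]
  [4] addr=0x38 blk=14 s=0: VC-HIT | VC [4]
  [5] addr=0x3b blk=14 s=0: L1-HIT | VC [4]
  [6] addr=0x3a blk=14 s=0: L1-HIT | VC [4]
  [7] addr=0x3b blk=14 s=0: L1-HIT | VC [4]
  [8] addr=0x12 blk=4 s=0: VC-HIT | VC [14]
  [9] addr=0x32 blk=12 s=0: MISS | VC [14, 4]
  [10] addr=0x39 blk=14 s=0: VC-HIT | VC [12, 4]
  [11] addr=0x33 blk=12 s=0: VC-HIT | VC [14, 4]
  [12] addr=0x3a blk=14 s=0: VC-HIT | VC [12, 4]
  [13] addr=0x3b blk=14 s=0: L1-HIT | VC [12, 4]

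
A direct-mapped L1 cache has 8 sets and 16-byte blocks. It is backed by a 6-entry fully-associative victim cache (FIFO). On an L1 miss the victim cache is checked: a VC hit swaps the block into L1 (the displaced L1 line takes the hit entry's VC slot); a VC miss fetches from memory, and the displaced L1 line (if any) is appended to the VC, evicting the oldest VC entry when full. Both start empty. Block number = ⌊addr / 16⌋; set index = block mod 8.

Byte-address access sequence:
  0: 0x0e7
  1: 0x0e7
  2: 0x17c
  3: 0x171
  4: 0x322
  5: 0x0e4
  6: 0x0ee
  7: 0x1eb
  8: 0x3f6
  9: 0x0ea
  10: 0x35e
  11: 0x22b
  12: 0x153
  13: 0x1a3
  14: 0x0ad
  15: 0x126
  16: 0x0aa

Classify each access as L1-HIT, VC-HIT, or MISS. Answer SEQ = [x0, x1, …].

#0 0xe7→b14/s6 MISS; vc=[]
#1 0xe7→b14/s6 L1-HIT; vc=[]
#2 0x17c→b23/s7 MISS; vc=[]
#3 0x171→b23/s7 L1-HIT; vc=[]
#4 0x322→b50/s2 MISS; vc=[]
#5 0xe4→b14/s6 L1-HIT; vc=[]
#6 0xee→b14/s6 L1-HIT; vc=[]
#7 0x1eb→b30/s6 MISS; vc=[14]
#8 0x3f6→b63/s7 MISS; vc=[14,23]
#9 0xea→b14/s6 VC-HIT; vc=[30,23]
#10 0x35e→b53/s5 MISS; vc=[30,23]
#11 0x22b→b34/s2 MISS; vc=[30,23,50]
#12 0x153→b21/s5 MISS; vc=[30,23,50,53]
#13 0x1a3→b26/s2 MISS; vc=[30,23,50,53,34]
#14 0xad→b10/s2 MISS; vc=[30,23,50,53,34,26]
#15 0x126→b18/s2 MISS; vc=[23,50,53,34,26,10]
#16 0xaa→b10/s2 VC-HIT; vc=[23,50,53,34,26,18]

SEQ = [MISS, L1-HIT, MISS, L1-HIT, MISS, L1-HIT, L1-HIT, MISS, MISS, VC-HIT, MISS, MISS, MISS, MISS, MISS, MISS, VC-HIT]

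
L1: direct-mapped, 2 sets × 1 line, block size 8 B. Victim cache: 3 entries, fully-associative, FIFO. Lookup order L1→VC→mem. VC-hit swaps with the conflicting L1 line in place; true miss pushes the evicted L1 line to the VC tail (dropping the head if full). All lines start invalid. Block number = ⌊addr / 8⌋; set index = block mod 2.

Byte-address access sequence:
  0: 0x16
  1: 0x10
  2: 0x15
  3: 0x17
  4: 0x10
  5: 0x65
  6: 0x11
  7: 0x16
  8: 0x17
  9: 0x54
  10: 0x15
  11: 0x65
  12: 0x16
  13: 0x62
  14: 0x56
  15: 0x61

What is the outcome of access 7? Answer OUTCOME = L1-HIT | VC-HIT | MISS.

OUTCOME = L1-HIT

0: 0x16 (blk 2, set 0) → MISS  vc=[]
1: 0x10 (blk 2, set 0) → L1-HIT  vc=[]
2: 0x15 (blk 2, set 0) → L1-HIT  vc=[]
3: 0x17 (blk 2, set 0) → L1-HIT  vc=[]
4: 0x10 (blk 2, set 0) → L1-HIT  vc=[]
5: 0x65 (blk 12, set 0) → MISS  vc=[2]
6: 0x11 (blk 2, set 0) → VC-HIT  vc=[12]
7: 0x16 (blk 2, set 0) → L1-HIT  vc=[12]
8: 0x17 (blk 2, set 0) → L1-HIT  vc=[12]
9: 0x54 (blk 10, set 0) → MISS  vc=[12, 2]
10: 0x15 (blk 2, set 0) → VC-HIT  vc=[12, 10]
11: 0x65 (blk 12, set 0) → VC-HIT  vc=[2, 10]
12: 0x16 (blk 2, set 0) → VC-HIT  vc=[12, 10]
13: 0x62 (blk 12, set 0) → VC-HIT  vc=[2, 10]
14: 0x56 (blk 10, set 0) → VC-HIT  vc=[2, 12]
15: 0x61 (blk 12, set 0) → VC-HIT  vc=[2, 10]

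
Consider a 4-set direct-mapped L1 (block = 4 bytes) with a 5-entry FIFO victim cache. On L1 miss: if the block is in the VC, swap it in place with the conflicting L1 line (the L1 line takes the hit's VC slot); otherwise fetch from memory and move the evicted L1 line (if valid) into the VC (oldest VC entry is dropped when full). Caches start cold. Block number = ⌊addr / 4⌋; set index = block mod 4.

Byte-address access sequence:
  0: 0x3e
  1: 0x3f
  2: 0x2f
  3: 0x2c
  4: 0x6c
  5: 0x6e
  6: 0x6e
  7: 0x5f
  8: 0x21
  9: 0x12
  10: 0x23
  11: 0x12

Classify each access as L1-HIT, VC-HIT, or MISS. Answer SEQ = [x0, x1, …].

#0 0x3e→b15/s3 MISS; vc=[]
#1 0x3f→b15/s3 L1-HIT; vc=[]
#2 0x2f→b11/s3 MISS; vc=[15]
#3 0x2c→b11/s3 L1-HIT; vc=[15]
#4 0x6c→b27/s3 MISS; vc=[15,11]
#5 0x6e→b27/s3 L1-HIT; vc=[15,11]
#6 0x6e→b27/s3 L1-HIT; vc=[15,11]
#7 0x5f→b23/s3 MISS; vc=[15,11,27]
#8 0x21→b8/s0 MISS; vc=[15,11,27]
#9 0x12→b4/s0 MISS; vc=[15,11,27,8]
#10 0x23→b8/s0 VC-HIT; vc=[15,11,27,4]
#11 0x12→b4/s0 VC-HIT; vc=[15,11,27,8]

SEQ = [MISS, L1-HIT, MISS, L1-HIT, MISS, L1-HIT, L1-HIT, MISS, MISS, MISS, VC-HIT, VC-HIT]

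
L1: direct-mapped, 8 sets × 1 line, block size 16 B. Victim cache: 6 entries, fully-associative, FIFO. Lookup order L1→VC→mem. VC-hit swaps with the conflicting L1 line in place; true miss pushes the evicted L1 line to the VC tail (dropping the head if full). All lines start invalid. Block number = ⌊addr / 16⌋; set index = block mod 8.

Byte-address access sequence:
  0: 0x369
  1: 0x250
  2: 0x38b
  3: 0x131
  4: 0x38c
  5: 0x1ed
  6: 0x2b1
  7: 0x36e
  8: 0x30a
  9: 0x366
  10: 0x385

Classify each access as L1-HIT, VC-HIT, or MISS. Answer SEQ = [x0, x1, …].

SEQ = [MISS, MISS, MISS, MISS, L1-HIT, MISS, MISS, VC-HIT, MISS, L1-HIT, VC-HIT]

#0 0x369→b54/s6 MISS; vc=[]
#1 0x250→b37/s5 MISS; vc=[]
#2 0x38b→b56/s0 MISS; vc=[]
#3 0x131→b19/s3 MISS; vc=[]
#4 0x38c→b56/s0 L1-HIT; vc=[]
#5 0x1ed→b30/s6 MISS; vc=[54]
#6 0x2b1→b43/s3 MISS; vc=[54,19]
#7 0x36e→b54/s6 VC-HIT; vc=[30,19]
#8 0x30a→b48/s0 MISS; vc=[30,19,56]
#9 0x366→b54/s6 L1-HIT; vc=[30,19,56]
#10 0x385→b56/s0 VC-HIT; vc=[30,19,48]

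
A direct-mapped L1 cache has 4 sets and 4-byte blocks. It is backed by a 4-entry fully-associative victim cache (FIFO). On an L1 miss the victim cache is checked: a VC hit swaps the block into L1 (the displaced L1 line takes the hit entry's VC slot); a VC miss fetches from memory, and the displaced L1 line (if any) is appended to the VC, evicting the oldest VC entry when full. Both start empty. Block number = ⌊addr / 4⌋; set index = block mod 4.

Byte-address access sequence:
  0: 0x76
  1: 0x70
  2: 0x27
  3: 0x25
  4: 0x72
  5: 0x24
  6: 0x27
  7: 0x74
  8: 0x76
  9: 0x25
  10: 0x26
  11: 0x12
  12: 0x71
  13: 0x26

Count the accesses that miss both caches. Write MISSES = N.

#0 0x76→b29/s1 MISS; vc=[]
#1 0x70→b28/s0 MISS; vc=[]
#2 0x27→b9/s1 MISS; vc=[29]
#3 0x25→b9/s1 L1-HIT; vc=[29]
#4 0x72→b28/s0 L1-HIT; vc=[29]
#5 0x24→b9/s1 L1-HIT; vc=[29]
#6 0x27→b9/s1 L1-HIT; vc=[29]
#7 0x74→b29/s1 VC-HIT; vc=[9]
#8 0x76→b29/s1 L1-HIT; vc=[9]
#9 0x25→b9/s1 VC-HIT; vc=[29]
#10 0x26→b9/s1 L1-HIT; vc=[29]
#11 0x12→b4/s0 MISS; vc=[29,28]
#12 0x71→b28/s0 VC-HIT; vc=[29,4]
#13 0x26→b9/s1 L1-HIT; vc=[29,4]

MISSES = 4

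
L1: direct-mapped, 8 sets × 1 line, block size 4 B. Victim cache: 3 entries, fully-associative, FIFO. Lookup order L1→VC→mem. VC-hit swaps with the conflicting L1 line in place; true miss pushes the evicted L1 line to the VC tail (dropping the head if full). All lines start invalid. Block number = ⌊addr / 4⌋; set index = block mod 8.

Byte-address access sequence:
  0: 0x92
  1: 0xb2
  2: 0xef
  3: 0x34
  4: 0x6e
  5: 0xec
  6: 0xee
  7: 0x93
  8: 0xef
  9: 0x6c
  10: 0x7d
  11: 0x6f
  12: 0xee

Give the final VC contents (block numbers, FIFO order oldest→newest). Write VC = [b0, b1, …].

#0 0x92→b36/s4 MISS; vc=[]
#1 0xb2→b44/s4 MISS; vc=[36]
#2 0xef→b59/s3 MISS; vc=[36]
#3 0x34→b13/s5 MISS; vc=[36]
#4 0x6e→b27/s3 MISS; vc=[36,59]
#5 0xec→b59/s3 VC-HIT; vc=[36,27]
#6 0xee→b59/s3 L1-HIT; vc=[36,27]
#7 0x93→b36/s4 VC-HIT; vc=[44,27]
#8 0xef→b59/s3 L1-HIT; vc=[44,27]
#9 0x6c→b27/s3 VC-HIT; vc=[44,59]
#10 0x7d→b31/s7 MISS; vc=[44,59]
#11 0x6f→b27/s3 L1-HIT; vc=[44,59]
#12 0xee→b59/s3 VC-HIT; vc=[44,27]

VC = [44, 27]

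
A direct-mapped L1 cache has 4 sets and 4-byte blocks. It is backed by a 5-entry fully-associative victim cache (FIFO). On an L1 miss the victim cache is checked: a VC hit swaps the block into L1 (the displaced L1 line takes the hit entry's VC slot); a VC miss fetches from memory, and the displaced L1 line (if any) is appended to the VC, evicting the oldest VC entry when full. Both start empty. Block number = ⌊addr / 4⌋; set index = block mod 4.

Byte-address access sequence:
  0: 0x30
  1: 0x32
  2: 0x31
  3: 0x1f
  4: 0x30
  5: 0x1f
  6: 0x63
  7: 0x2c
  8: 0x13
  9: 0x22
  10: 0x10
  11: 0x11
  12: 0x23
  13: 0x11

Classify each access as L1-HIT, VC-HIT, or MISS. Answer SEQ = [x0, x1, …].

  [0] addr=0x30 blk=12 s=0: MISS | VC []
  [1] addr=0x32 blk=12 s=0: L1-HIT | VC []
  [2] addr=0x31 blk=12 s=0: L1-HIT | VC []
  [3] addr=0x1f blk=7 s=3: MISS | VC []
  [4] addr=0x30 blk=12 s=0: L1-HIT | VC []
  [5] addr=0x1f blk=7 s=3: L1-HIT | VC []
  [6] addr=0x63 blk=24 s=0: MISS | VC [12]
  [7] addr=0x2c blk=11 s=3: MISS | VC [12, 7]
  [8] addr=0x13 blk=4 s=0: MISS | VC [12, 7, 24]
  [9] addr=0x22 blk=8 s=0: MISS | VC [12, 7, 24, 4]
  [10] addr=0x10 blk=4 s=0: VC-HIT | VC [12, 7, 24, 8]
  [11] addr=0x11 blk=4 s=0: L1-HIT | VC [12, 7, 24, 8]
  [12] addr=0x23 blk=8 s=0: VC-HIT | VC [12, 7, 24, 4]
  [13] addr=0x11 blk=4 s=0: VC-HIT | VC [12, 7, 24, 8]

SEQ = [MISS, L1-HIT, L1-HIT, MISS, L1-HIT, L1-HIT, MISS, MISS, MISS, MISS, VC-HIT, L1-HIT, VC-HIT, VC-HIT]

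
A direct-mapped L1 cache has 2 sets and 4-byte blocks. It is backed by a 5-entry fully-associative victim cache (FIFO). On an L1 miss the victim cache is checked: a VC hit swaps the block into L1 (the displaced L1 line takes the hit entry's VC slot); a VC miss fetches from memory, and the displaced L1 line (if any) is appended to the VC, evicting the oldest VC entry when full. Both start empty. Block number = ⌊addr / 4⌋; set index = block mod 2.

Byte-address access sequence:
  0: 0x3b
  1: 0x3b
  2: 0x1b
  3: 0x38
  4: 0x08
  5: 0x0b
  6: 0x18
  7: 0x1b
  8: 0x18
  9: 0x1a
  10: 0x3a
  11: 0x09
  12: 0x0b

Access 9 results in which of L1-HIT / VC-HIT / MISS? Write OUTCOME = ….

0: 0x3b (blk 14, set 0) → MISS  vc=[]
1: 0x3b (blk 14, set 0) → L1-HIT  vc=[]
2: 0x1b (blk 6, set 0) → MISS  vc=[14]
3: 0x38 (blk 14, set 0) → VC-HIT  vc=[6]
4: 0x8 (blk 2, set 0) → MISS  vc=[6, 14]
5: 0xb (blk 2, set 0) → L1-HIT  vc=[6, 14]
6: 0x18 (blk 6, set 0) → VC-HIT  vc=[2, 14]
7: 0x1b (blk 6, set 0) → L1-HIT  vc=[2, 14]
8: 0x18 (blk 6, set 0) → L1-HIT  vc=[2, 14]
9: 0x1a (blk 6, set 0) → L1-HIT  vc=[2, 14]
10: 0x3a (blk 14, set 0) → VC-HIT  vc=[2, 6]
11: 0x9 (blk 2, set 0) → VC-HIT  vc=[14, 6]
12: 0xb (blk 2, set 0) → L1-HIT  vc=[14, 6]

OUTCOME = L1-HIT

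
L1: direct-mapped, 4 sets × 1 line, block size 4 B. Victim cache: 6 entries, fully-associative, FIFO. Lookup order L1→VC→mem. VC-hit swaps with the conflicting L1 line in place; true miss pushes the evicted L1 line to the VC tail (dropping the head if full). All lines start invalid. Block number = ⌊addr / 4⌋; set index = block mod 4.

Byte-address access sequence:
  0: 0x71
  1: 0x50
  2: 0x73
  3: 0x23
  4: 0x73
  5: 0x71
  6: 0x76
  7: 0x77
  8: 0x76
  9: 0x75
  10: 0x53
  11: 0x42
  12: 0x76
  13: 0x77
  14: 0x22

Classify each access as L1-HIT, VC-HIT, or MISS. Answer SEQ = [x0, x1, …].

SEQ = [MISS, MISS, VC-HIT, MISS, VC-HIT, L1-HIT, MISS, L1-HIT, L1-HIT, L1-HIT, VC-HIT, MISS, L1-HIT, L1-HIT, VC-HIT]

#0 0x71→b28/s0 MISS; vc=[]
#1 0x50→b20/s0 MISS; vc=[28]
#2 0x73→b28/s0 VC-HIT; vc=[20]
#3 0x23→b8/s0 MISS; vc=[20,28]
#4 0x73→b28/s0 VC-HIT; vc=[20,8]
#5 0x71→b28/s0 L1-HIT; vc=[20,8]
#6 0x76→b29/s1 MISS; vc=[20,8]
#7 0x77→b29/s1 L1-HIT; vc=[20,8]
#8 0x76→b29/s1 L1-HIT; vc=[20,8]
#9 0x75→b29/s1 L1-HIT; vc=[20,8]
#10 0x53→b20/s0 VC-HIT; vc=[28,8]
#11 0x42→b16/s0 MISS; vc=[28,8,20]
#12 0x76→b29/s1 L1-HIT; vc=[28,8,20]
#13 0x77→b29/s1 L1-HIT; vc=[28,8,20]
#14 0x22→b8/s0 VC-HIT; vc=[28,16,20]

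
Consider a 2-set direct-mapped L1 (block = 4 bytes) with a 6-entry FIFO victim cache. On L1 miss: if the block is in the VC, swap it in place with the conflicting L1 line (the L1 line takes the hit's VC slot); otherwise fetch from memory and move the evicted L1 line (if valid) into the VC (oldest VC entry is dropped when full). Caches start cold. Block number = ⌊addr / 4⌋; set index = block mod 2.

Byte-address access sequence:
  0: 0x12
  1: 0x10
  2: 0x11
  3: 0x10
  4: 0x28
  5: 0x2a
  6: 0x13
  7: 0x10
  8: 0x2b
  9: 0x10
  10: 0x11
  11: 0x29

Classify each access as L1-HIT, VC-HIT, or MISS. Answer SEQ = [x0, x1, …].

#0 0x12→b4/s0 MISS; vc=[]
#1 0x10→b4/s0 L1-HIT; vc=[]
#2 0x11→b4/s0 L1-HIT; vc=[]
#3 0x10→b4/s0 L1-HIT; vc=[]
#4 0x28→b10/s0 MISS; vc=[4]
#5 0x2a→b10/s0 L1-HIT; vc=[4]
#6 0x13→b4/s0 VC-HIT; vc=[10]
#7 0x10→b4/s0 L1-HIT; vc=[10]
#8 0x2b→b10/s0 VC-HIT; vc=[4]
#9 0x10→b4/s0 VC-HIT; vc=[10]
#10 0x11→b4/s0 L1-HIT; vc=[10]
#11 0x29→b10/s0 VC-HIT; vc=[4]

SEQ = [MISS, L1-HIT, L1-HIT, L1-HIT, MISS, L1-HIT, VC-HIT, L1-HIT, VC-HIT, VC-HIT, L1-HIT, VC-HIT]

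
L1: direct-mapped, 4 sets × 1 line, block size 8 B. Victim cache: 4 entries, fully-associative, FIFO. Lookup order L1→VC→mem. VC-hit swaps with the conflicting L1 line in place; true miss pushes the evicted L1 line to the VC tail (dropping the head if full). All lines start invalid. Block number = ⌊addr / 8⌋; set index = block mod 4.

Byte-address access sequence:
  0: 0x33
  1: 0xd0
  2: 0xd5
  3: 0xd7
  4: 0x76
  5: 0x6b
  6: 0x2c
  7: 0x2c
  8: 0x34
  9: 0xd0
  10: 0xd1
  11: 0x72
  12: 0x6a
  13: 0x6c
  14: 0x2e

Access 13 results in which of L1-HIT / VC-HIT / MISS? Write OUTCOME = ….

OUTCOME = L1-HIT

#0 0x33→b6/s2 MISS; vc=[]
#1 0xd0→b26/s2 MISS; vc=[6]
#2 0xd5→b26/s2 L1-HIT; vc=[6]
#3 0xd7→b26/s2 L1-HIT; vc=[6]
#4 0x76→b14/s2 MISS; vc=[6,26]
#5 0x6b→b13/s1 MISS; vc=[6,26]
#6 0x2c→b5/s1 MISS; vc=[6,26,13]
#7 0x2c→b5/s1 L1-HIT; vc=[6,26,13]
#8 0x34→b6/s2 VC-HIT; vc=[14,26,13]
#9 0xd0→b26/s2 VC-HIT; vc=[14,6,13]
#10 0xd1→b26/s2 L1-HIT; vc=[14,6,13]
#11 0x72→b14/s2 VC-HIT; vc=[26,6,13]
#12 0x6a→b13/s1 VC-HIT; vc=[26,6,5]
#13 0x6c→b13/s1 L1-HIT; vc=[26,6,5]
#14 0x2e→b5/s1 VC-HIT; vc=[26,6,13]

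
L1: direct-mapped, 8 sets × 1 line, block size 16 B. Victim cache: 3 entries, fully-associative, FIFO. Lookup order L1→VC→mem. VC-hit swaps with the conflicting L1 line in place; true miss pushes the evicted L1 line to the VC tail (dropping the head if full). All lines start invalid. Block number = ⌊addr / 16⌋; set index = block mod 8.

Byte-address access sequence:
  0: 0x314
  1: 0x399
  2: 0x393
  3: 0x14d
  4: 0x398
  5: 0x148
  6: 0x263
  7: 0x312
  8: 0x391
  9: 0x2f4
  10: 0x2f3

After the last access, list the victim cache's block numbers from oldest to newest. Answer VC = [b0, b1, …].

VC = [49]

  [0] addr=0x314 blk=49 s=1: MISS | VC []
  [1] addr=0x399 blk=57 s=1: MISS | VC [49]
  [2] addr=0x393 blk=57 s=1: L1-HIT | VC [49]
  [3] addr=0x14d blk=20 s=4: MISS | VC [49]
  [4] addr=0x398 blk=57 s=1: L1-HIT | VC [49]
  [5] addr=0x148 blk=20 s=4: L1-HIT | VC [49]
  [6] addr=0x263 blk=38 s=6: MISS | VC [49]
  [7] addr=0x312 blk=49 s=1: VC-HIT | VC [57]
  [8] addr=0x391 blk=57 s=1: VC-HIT | VC [49]
  [9] addr=0x2f4 blk=47 s=7: MISS | VC [49]
  [10] addr=0x2f3 blk=47 s=7: L1-HIT | VC [49]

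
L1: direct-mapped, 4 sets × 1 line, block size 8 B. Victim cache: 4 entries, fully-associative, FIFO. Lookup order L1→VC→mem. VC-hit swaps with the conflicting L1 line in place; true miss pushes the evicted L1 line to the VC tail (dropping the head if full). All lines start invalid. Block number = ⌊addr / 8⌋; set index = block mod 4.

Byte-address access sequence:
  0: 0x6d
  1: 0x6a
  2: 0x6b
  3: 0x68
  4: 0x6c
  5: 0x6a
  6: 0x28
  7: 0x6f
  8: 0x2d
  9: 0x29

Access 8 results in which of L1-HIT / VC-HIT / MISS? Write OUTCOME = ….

OUTCOME = VC-HIT

  [0] addr=0x6d blk=13 s=1: MISS | VC []
  [1] addr=0x6a blk=13 s=1: L1-HIT | VC []
  [2] addr=0x6b blk=13 s=1: L1-HIT | VC []
  [3] addr=0x68 blk=13 s=1: L1-HIT | VC []
  [4] addr=0x6c blk=13 s=1: L1-HIT | VC []
  [5] addr=0x6a blk=13 s=1: L1-HIT | VC []
  [6] addr=0x28 blk=5 s=1: MISS | VC [13]
  [7] addr=0x6f blk=13 s=1: VC-HIT | VC [5]
  [8] addr=0x2d blk=5 s=1: VC-HIT | VC [13]
  [9] addr=0x29 blk=5 s=1: L1-HIT | VC [13]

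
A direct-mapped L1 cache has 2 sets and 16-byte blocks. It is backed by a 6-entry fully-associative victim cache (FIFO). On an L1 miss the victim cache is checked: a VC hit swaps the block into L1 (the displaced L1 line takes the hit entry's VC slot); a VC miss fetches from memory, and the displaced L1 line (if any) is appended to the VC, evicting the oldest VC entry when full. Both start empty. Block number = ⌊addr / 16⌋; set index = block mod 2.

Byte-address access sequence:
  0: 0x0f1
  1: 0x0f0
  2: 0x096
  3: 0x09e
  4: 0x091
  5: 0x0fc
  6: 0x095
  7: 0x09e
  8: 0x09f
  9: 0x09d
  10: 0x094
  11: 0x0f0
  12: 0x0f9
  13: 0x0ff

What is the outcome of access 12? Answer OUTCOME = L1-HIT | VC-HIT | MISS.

#0 0xf1→b15/s1 MISS; vc=[]
#1 0xf0→b15/s1 L1-HIT; vc=[]
#2 0x96→b9/s1 MISS; vc=[15]
#3 0x9e→b9/s1 L1-HIT; vc=[15]
#4 0x91→b9/s1 L1-HIT; vc=[15]
#5 0xfc→b15/s1 VC-HIT; vc=[9]
#6 0x95→b9/s1 VC-HIT; vc=[15]
#7 0x9e→b9/s1 L1-HIT; vc=[15]
#8 0x9f→b9/s1 L1-HIT; vc=[15]
#9 0x9d→b9/s1 L1-HIT; vc=[15]
#10 0x94→b9/s1 L1-HIT; vc=[15]
#11 0xf0→b15/s1 VC-HIT; vc=[9]
#12 0xf9→b15/s1 L1-HIT; vc=[9]
#13 0xff→b15/s1 L1-HIT; vc=[9]

OUTCOME = L1-HIT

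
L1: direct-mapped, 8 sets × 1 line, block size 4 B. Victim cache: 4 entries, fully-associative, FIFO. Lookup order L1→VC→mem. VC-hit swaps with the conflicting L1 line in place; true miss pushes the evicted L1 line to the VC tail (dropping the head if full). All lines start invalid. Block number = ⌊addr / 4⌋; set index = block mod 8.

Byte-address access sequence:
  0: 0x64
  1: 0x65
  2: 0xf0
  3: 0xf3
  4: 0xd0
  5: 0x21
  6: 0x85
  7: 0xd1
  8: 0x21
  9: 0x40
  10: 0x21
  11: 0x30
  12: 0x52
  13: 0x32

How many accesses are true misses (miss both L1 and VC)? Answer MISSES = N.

0: 0x64 (blk 25, set 1) → MISS  vc=[]
1: 0x65 (blk 25, set 1) → L1-HIT  vc=[]
2: 0xf0 (blk 60, set 4) → MISS  vc=[]
3: 0xf3 (blk 60, set 4) → L1-HIT  vc=[]
4: 0xd0 (blk 52, set 4) → MISS  vc=[60]
5: 0x21 (blk 8, set 0) → MISS  vc=[60]
6: 0x85 (blk 33, set 1) → MISS  vc=[60, 25]
7: 0xd1 (blk 52, set 4) → L1-HIT  vc=[60, 25]
8: 0x21 (blk 8, set 0) → L1-HIT  vc=[60, 25]
9: 0x40 (blk 16, set 0) → MISS  vc=[60, 25, 8]
10: 0x21 (blk 8, set 0) → VC-HIT  vc=[60, 25, 16]
11: 0x30 (blk 12, set 4) → MISS  vc=[60, 25, 16, 52]
12: 0x52 (blk 20, set 4) → MISS  vc=[25, 16, 52, 12]
13: 0x32 (blk 12, set 4) → VC-HIT  vc=[25, 16, 52, 20]

MISSES = 8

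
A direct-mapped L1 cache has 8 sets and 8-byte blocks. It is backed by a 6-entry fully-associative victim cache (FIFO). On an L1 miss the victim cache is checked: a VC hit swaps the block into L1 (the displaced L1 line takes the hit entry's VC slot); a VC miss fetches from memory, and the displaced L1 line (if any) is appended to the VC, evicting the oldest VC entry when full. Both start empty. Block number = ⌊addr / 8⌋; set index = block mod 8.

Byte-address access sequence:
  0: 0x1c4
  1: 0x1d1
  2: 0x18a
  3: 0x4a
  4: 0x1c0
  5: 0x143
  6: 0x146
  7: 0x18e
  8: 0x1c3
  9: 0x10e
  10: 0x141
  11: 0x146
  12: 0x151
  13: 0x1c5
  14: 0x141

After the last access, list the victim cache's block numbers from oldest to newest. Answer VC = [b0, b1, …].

#0 0x1c4→b56/s0 MISS; vc=[]
#1 0x1d1→b58/s2 MISS; vc=[]
#2 0x18a→b49/s1 MISS; vc=[]
#3 0x4a→b9/s1 MISS; vc=[49]
#4 0x1c0→b56/s0 L1-HIT; vc=[49]
#5 0x143→b40/s0 MISS; vc=[49,56]
#6 0x146→b40/s0 L1-HIT; vc=[49,56]
#7 0x18e→b49/s1 VC-HIT; vc=[9,56]
#8 0x1c3→b56/s0 VC-HIT; vc=[9,40]
#9 0x10e→b33/s1 MISS; vc=[9,40,49]
#10 0x141→b40/s0 VC-HIT; vc=[9,56,49]
#11 0x146→b40/s0 L1-HIT; vc=[9,56,49]
#12 0x151→b42/s2 MISS; vc=[9,56,49,58]
#13 0x1c5→b56/s0 VC-HIT; vc=[9,40,49,58]
#14 0x141→b40/s0 VC-HIT; vc=[9,56,49,58]

VC = [9, 56, 49, 58]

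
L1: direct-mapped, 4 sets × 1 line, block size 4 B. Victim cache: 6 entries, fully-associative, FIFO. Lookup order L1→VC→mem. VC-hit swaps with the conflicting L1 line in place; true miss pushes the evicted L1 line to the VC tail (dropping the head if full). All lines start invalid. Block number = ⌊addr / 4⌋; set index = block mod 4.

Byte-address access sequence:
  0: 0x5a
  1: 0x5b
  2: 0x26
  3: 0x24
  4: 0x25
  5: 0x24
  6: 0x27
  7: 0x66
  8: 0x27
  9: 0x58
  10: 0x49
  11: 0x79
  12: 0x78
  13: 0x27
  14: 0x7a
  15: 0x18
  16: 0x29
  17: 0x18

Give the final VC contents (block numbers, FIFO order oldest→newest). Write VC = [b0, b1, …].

VC = [25, 22, 18, 30, 10]

  [0] addr=0x5a blk=22 s=2: MISS | VC []
  [1] addr=0x5b blk=22 s=2: L1-HIT | VC []
  [2] addr=0x26 blk=9 s=1: MISS | VC []
  [3] addr=0x24 blk=9 s=1: L1-HIT | VC []
  [4] addr=0x25 blk=9 s=1: L1-HIT | VC []
  [5] addr=0x24 blk=9 s=1: L1-HIT | VC []
  [6] addr=0x27 blk=9 s=1: L1-HIT | VC []
  [7] addr=0x66 blk=25 s=1: MISS | VC [9]
  [8] addr=0x27 blk=9 s=1: VC-HIT | VC [25]
  [9] addr=0x58 blk=22 s=2: L1-HIT | VC [25]
  [10] addr=0x49 blk=18 s=2: MISS | VC [25, 22]
  [11] addr=0x79 blk=30 s=2: MISS | VC [25, 22, 18]
  [12] addr=0x78 blk=30 s=2: L1-HIT | VC [25, 22, 18]
  [13] addr=0x27 blk=9 s=1: L1-HIT | VC [25, 22, 18]
  [14] addr=0x7a blk=30 s=2: L1-HIT | VC [25, 22, 18]
  [15] addr=0x18 blk=6 s=2: MISS | VC [25, 22, 18, 30]
  [16] addr=0x29 blk=10 s=2: MISS | VC [25, 22, 18, 30, 6]
  [17] addr=0x18 blk=6 s=2: VC-HIT | VC [25, 22, 18, 30, 10]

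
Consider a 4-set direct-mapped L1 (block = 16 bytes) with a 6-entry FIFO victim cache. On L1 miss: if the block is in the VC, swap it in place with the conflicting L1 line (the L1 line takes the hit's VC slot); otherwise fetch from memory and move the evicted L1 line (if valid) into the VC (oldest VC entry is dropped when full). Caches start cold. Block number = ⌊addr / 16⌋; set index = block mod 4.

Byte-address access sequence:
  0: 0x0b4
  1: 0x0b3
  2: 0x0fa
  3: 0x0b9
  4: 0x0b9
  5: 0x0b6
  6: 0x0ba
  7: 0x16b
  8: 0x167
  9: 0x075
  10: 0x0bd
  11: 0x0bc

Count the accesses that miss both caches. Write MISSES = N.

0: 0xb4 (blk 11, set 3) → MISS  vc=[]
1: 0xb3 (blk 11, set 3) → L1-HIT  vc=[]
2: 0xfa (blk 15, set 3) → MISS  vc=[11]
3: 0xb9 (blk 11, set 3) → VC-HIT  vc=[15]
4: 0xb9 (blk 11, set 3) → L1-HIT  vc=[15]
5: 0xb6 (blk 11, set 3) → L1-HIT  vc=[15]
6: 0xba (blk 11, set 3) → L1-HIT  vc=[15]
7: 0x16b (blk 22, set 2) → MISS  vc=[15]
8: 0x167 (blk 22, set 2) → L1-HIT  vc=[15]
9: 0x75 (blk 7, set 3) → MISS  vc=[15, 11]
10: 0xbd (blk 11, set 3) → VC-HIT  vc=[15, 7]
11: 0xbc (blk 11, set 3) → L1-HIT  vc=[15, 7]

MISSES = 4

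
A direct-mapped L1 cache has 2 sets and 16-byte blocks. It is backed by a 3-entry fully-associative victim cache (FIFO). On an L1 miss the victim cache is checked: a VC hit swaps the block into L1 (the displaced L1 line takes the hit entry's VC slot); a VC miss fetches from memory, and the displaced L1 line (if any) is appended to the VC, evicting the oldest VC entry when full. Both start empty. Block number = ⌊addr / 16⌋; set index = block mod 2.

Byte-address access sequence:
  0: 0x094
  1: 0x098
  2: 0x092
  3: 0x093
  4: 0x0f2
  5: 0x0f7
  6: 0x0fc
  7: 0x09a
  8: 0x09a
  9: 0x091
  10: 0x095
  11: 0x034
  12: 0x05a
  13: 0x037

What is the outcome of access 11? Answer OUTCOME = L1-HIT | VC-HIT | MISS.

OUTCOME = MISS

0: 0x94 (blk 9, set 1) → MISS  vc=[]
1: 0x98 (blk 9, set 1) → L1-HIT  vc=[]
2: 0x92 (blk 9, set 1) → L1-HIT  vc=[]
3: 0x93 (blk 9, set 1) → L1-HIT  vc=[]
4: 0xf2 (blk 15, set 1) → MISS  vc=[9]
5: 0xf7 (blk 15, set 1) → L1-HIT  vc=[9]
6: 0xfc (blk 15, set 1) → L1-HIT  vc=[9]
7: 0x9a (blk 9, set 1) → VC-HIT  vc=[15]
8: 0x9a (blk 9, set 1) → L1-HIT  vc=[15]
9: 0x91 (blk 9, set 1) → L1-HIT  vc=[15]
10: 0x95 (blk 9, set 1) → L1-HIT  vc=[15]
11: 0x34 (blk 3, set 1) → MISS  vc=[15, 9]
12: 0x5a (blk 5, set 1) → MISS  vc=[15, 9, 3]
13: 0x37 (blk 3, set 1) → VC-HIT  vc=[15, 9, 5]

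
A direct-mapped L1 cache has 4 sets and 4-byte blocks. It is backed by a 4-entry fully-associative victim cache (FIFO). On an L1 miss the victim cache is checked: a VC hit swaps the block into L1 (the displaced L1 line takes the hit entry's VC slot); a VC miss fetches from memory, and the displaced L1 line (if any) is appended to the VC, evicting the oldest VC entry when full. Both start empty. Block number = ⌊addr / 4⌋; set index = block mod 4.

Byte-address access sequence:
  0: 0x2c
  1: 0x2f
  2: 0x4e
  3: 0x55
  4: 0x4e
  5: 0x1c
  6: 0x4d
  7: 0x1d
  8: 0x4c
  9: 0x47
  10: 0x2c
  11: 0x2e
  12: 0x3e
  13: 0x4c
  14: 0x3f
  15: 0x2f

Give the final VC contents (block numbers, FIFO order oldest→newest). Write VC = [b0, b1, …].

  [0] addr=0x2c blk=11 s=3: MISS | VC []
  [1] addr=0x2f blk=11 s=3: L1-HIT | VC []
  [2] addr=0x4e blk=19 s=3: MISS | VC [11]
  [3] addr=0x55 blk=21 s=1: MISS | VC [11]
  [4] addr=0x4e blk=19 s=3: L1-HIT | VC [11]
  [5] addr=0x1c blk=7 s=3: MISS | VC [11, 19]
  [6] addr=0x4d blk=19 s=3: VC-HIT | VC [11, 7]
  [7] addr=0x1d blk=7 s=3: VC-HIT | VC [11, 19]
  [8] addr=0x4c blk=19 s=3: VC-HIT | VC [11, 7]
  [9] addr=0x47 blk=17 s=1: MISS | VC [11, 7, 21]
  [10] addr=0x2c blk=11 s=3: VC-HIT | VC [19, 7, 21]
  [11] addr=0x2e blk=11 s=3: L1-HIT | VC [19, 7, 21]
  [12] addr=0x3e blk=15 s=3: MISS | VC [19, 7, 21, 11]
  [13] addr=0x4c blk=19 s=3: VC-HIT | VC [15, 7, 21, 11]
  [14] addr=0x3f blk=15 s=3: VC-HIT | VC [19, 7, 21, 11]
  [15] addr=0x2f blk=11 s=3: VC-HIT | VC [19, 7, 21, 15]

VC = [19, 7, 21, 15]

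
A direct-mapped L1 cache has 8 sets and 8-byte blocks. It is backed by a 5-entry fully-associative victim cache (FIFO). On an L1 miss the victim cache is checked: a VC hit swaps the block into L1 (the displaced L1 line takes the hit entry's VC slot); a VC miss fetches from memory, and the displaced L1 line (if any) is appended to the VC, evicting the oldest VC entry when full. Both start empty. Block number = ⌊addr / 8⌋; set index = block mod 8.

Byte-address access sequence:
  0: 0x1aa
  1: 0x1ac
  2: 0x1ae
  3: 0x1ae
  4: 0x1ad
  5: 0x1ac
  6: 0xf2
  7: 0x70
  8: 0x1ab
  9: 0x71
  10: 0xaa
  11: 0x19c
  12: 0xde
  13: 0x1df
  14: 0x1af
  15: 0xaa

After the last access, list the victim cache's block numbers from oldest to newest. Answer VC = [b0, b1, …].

0: 0x1aa (blk 53, set 5) → MISS  vc=[]
1: 0x1ac (blk 53, set 5) → L1-HIT  vc=[]
2: 0x1ae (blk 53, set 5) → L1-HIT  vc=[]
3: 0x1ae (blk 53, set 5) → L1-HIT  vc=[]
4: 0x1ad (blk 53, set 5) → L1-HIT  vc=[]
5: 0x1ac (blk 53, set 5) → L1-HIT  vc=[]
6: 0xf2 (blk 30, set 6) → MISS  vc=[]
7: 0x70 (blk 14, set 6) → MISS  vc=[30]
8: 0x1ab (blk 53, set 5) → L1-HIT  vc=[30]
9: 0x71 (blk 14, set 6) → L1-HIT  vc=[30]
10: 0xaa (blk 21, set 5) → MISS  vc=[30, 53]
11: 0x19c (blk 51, set 3) → MISS  vc=[30, 53]
12: 0xde (blk 27, set 3) → MISS  vc=[30, 53, 51]
13: 0x1df (blk 59, set 3) → MISS  vc=[30, 53, 51, 27]
14: 0x1af (blk 53, set 5) → VC-HIT  vc=[30, 21, 51, 27]
15: 0xaa (blk 21, set 5) → VC-HIT  vc=[30, 53, 51, 27]

VC = [30, 53, 51, 27]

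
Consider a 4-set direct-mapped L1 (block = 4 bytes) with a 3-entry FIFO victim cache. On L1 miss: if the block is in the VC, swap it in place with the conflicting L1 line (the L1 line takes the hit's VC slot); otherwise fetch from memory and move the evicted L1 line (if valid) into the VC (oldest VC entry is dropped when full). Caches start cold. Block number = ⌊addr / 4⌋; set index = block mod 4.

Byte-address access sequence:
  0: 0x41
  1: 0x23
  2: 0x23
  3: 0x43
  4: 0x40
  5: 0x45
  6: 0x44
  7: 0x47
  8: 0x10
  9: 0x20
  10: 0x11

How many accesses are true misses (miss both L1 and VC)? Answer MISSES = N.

MISSES = 4

  [0] addr=0x41 blk=16 s=0: MISS | VC []
  [1] addr=0x23 blk=8 s=0: MISS | VC [16]
  [2] addr=0x23 blk=8 s=0: L1-HIT | VC [16]
  [3] addr=0x43 blk=16 s=0: VC-HIT | VC [8]
  [4] addr=0x40 blk=16 s=0: L1-HIT | VC [8]
  [5] addr=0x45 blk=17 s=1: MISS | VC [8]
  [6] addr=0x44 blk=17 s=1: L1-HIT | VC [8]
  [7] addr=0x47 blk=17 s=1: L1-HIT | VC [8]
  [8] addr=0x10 blk=4 s=0: MISS | VC [8, 16]
  [9] addr=0x20 blk=8 s=0: VC-HIT | VC [4, 16]
  [10] addr=0x11 blk=4 s=0: VC-HIT | VC [8, 16]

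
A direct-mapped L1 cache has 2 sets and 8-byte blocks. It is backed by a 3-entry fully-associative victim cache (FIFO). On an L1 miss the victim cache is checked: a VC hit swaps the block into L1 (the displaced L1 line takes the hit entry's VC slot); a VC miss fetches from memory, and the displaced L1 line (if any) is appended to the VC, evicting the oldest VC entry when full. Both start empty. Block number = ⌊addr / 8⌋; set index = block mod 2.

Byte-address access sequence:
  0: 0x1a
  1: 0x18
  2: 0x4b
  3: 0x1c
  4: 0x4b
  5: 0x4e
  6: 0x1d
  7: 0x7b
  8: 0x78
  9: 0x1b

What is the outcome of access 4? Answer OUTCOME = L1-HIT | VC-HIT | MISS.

OUTCOME = VC-HIT

#0 0x1a→b3/s1 MISS; vc=[]
#1 0x18→b3/s1 L1-HIT; vc=[]
#2 0x4b→b9/s1 MISS; vc=[3]
#3 0x1c→b3/s1 VC-HIT; vc=[9]
#4 0x4b→b9/s1 VC-HIT; vc=[3]
#5 0x4e→b9/s1 L1-HIT; vc=[3]
#6 0x1d→b3/s1 VC-HIT; vc=[9]
#7 0x7b→b15/s1 MISS; vc=[9,3]
#8 0x78→b15/s1 L1-HIT; vc=[9,3]
#9 0x1b→b3/s1 VC-HIT; vc=[9,15]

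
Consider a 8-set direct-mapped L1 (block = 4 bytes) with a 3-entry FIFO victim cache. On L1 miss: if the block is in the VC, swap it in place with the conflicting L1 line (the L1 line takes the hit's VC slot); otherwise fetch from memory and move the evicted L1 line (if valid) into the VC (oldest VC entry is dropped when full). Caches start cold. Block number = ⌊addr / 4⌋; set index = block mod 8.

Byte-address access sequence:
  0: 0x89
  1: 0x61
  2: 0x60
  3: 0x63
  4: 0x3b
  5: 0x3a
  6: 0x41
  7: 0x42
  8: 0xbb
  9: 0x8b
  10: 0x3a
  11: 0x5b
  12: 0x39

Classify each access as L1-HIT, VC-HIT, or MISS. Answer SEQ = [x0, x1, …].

SEQ = [MISS, MISS, L1-HIT, L1-HIT, MISS, L1-HIT, MISS, L1-HIT, MISS, L1-HIT, VC-HIT, MISS, VC-HIT]

#0 0x89→b34/s2 MISS; vc=[]
#1 0x61→b24/s0 MISS; vc=[]
#2 0x60→b24/s0 L1-HIT; vc=[]
#3 0x63→b24/s0 L1-HIT; vc=[]
#4 0x3b→b14/s6 MISS; vc=[]
#5 0x3a→b14/s6 L1-HIT; vc=[]
#6 0x41→b16/s0 MISS; vc=[24]
#7 0x42→b16/s0 L1-HIT; vc=[24]
#8 0xbb→b46/s6 MISS; vc=[24,14]
#9 0x8b→b34/s2 L1-HIT; vc=[24,14]
#10 0x3a→b14/s6 VC-HIT; vc=[24,46]
#11 0x5b→b22/s6 MISS; vc=[24,46,14]
#12 0x39→b14/s6 VC-HIT; vc=[24,46,22]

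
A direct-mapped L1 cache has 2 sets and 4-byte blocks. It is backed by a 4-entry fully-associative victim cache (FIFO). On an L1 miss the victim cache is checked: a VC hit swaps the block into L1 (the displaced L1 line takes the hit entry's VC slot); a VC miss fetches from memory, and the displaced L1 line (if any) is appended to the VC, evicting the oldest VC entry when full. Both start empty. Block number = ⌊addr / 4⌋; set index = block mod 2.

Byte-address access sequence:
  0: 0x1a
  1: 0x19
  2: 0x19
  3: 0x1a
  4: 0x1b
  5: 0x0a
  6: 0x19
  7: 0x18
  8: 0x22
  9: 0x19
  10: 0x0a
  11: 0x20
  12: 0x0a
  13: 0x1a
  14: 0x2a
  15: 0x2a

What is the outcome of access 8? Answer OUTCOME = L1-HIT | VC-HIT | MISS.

0: 0x1a (blk 6, set 0) → MISS  vc=[]
1: 0x19 (blk 6, set 0) → L1-HIT  vc=[]
2: 0x19 (blk 6, set 0) → L1-HIT  vc=[]
3: 0x1a (blk 6, set 0) → L1-HIT  vc=[]
4: 0x1b (blk 6, set 0) → L1-HIT  vc=[]
5: 0xa (blk 2, set 0) → MISS  vc=[6]
6: 0x19 (blk 6, set 0) → VC-HIT  vc=[2]
7: 0x18 (blk 6, set 0) → L1-HIT  vc=[2]
8: 0x22 (blk 8, set 0) → MISS  vc=[2, 6]
9: 0x19 (blk 6, set 0) → VC-HIT  vc=[2, 8]
10: 0xa (blk 2, set 0) → VC-HIT  vc=[6, 8]
11: 0x20 (blk 8, set 0) → VC-HIT  vc=[6, 2]
12: 0xa (blk 2, set 0) → VC-HIT  vc=[6, 8]
13: 0x1a (blk 6, set 0) → VC-HIT  vc=[2, 8]
14: 0x2a (blk 10, set 0) → MISS  vc=[2, 8, 6]
15: 0x2a (blk 10, set 0) → L1-HIT  vc=[2, 8, 6]

OUTCOME = MISS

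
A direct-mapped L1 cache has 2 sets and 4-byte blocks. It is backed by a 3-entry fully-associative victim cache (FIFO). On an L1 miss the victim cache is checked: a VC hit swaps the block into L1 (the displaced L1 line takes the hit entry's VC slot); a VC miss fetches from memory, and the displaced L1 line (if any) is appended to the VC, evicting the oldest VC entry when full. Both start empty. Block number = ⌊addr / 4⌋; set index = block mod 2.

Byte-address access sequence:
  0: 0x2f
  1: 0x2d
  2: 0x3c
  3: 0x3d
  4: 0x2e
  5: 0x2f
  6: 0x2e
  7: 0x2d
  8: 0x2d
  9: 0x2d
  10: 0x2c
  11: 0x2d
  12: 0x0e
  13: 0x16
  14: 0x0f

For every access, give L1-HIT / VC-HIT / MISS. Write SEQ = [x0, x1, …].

SEQ = [MISS, L1-HIT, MISS, L1-HIT, VC-HIT, L1-HIT, L1-HIT, L1-HIT, L1-HIT, L1-HIT, L1-HIT, L1-HIT, MISS, MISS, VC-HIT]

#0 0x2f→b11/s1 MISS; vc=[]
#1 0x2d→b11/s1 L1-HIT; vc=[]
#2 0x3c→b15/s1 MISS; vc=[11]
#3 0x3d→b15/s1 L1-HIT; vc=[11]
#4 0x2e→b11/s1 VC-HIT; vc=[15]
#5 0x2f→b11/s1 L1-HIT; vc=[15]
#6 0x2e→b11/s1 L1-HIT; vc=[15]
#7 0x2d→b11/s1 L1-HIT; vc=[15]
#8 0x2d→b11/s1 L1-HIT; vc=[15]
#9 0x2d→b11/s1 L1-HIT; vc=[15]
#10 0x2c→b11/s1 L1-HIT; vc=[15]
#11 0x2d→b11/s1 L1-HIT; vc=[15]
#12 0xe→b3/s1 MISS; vc=[15,11]
#13 0x16→b5/s1 MISS; vc=[15,11,3]
#14 0xf→b3/s1 VC-HIT; vc=[15,11,5]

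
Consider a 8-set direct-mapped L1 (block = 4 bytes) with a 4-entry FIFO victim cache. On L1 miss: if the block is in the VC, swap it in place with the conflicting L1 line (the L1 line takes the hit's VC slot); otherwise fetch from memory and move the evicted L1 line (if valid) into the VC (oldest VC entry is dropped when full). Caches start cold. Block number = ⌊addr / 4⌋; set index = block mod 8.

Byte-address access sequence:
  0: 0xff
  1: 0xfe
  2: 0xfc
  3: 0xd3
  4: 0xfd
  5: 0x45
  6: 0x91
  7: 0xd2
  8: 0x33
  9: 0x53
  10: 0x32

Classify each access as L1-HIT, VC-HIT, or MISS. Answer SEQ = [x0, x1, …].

SEQ = [MISS, L1-HIT, L1-HIT, MISS, L1-HIT, MISS, MISS, VC-HIT, MISS, MISS, VC-HIT]

0: 0xff (blk 63, set 7) → MISS  vc=[]
1: 0xfe (blk 63, set 7) → L1-HIT  vc=[]
2: 0xfc (blk 63, set 7) → L1-HIT  vc=[]
3: 0xd3 (blk 52, set 4) → MISS  vc=[]
4: 0xfd (blk 63, set 7) → L1-HIT  vc=[]
5: 0x45 (blk 17, set 1) → MISS  vc=[]
6: 0x91 (blk 36, set 4) → MISS  vc=[52]
7: 0xd2 (blk 52, set 4) → VC-HIT  vc=[36]
8: 0x33 (blk 12, set 4) → MISS  vc=[36, 52]
9: 0x53 (blk 20, set 4) → MISS  vc=[36, 52, 12]
10: 0x32 (blk 12, set 4) → VC-HIT  vc=[36, 52, 20]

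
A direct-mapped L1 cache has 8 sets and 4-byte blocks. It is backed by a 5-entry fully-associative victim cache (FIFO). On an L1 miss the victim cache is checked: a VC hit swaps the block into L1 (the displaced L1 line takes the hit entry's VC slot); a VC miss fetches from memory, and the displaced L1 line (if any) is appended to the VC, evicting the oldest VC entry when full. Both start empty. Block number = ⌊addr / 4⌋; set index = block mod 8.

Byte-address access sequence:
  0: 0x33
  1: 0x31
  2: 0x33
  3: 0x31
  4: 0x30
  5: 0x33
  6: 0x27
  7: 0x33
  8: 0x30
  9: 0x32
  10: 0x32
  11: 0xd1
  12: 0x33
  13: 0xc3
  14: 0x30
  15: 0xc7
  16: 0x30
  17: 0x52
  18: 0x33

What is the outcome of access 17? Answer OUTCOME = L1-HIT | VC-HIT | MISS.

OUTCOME = MISS

  [0] addr=0x33 blk=12 s=4: MISS | VC []
  [1] addr=0x31 blk=12 s=4: L1-HIT | VC []
  [2] addr=0x33 blk=12 s=4: L1-HIT | VC []
  [3] addr=0x31 blk=12 s=4: L1-HIT | VC []
  [4] addr=0x30 blk=12 s=4: L1-HIT | VC []
  [5] addr=0x33 blk=12 s=4: L1-HIT | VC []
  [6] addr=0x27 blk=9 s=1: MISS | VC []
  [7] addr=0x33 blk=12 s=4: L1-HIT | VC []
  [8] addr=0x30 blk=12 s=4: L1-HIT | VC []
  [9] addr=0x32 blk=12 s=4: L1-HIT | VC []
  [10] addr=0x32 blk=12 s=4: L1-HIT | VC []
  [11] addr=0xd1 blk=52 s=4: MISS | VC [12]
  [12] addr=0x33 blk=12 s=4: VC-HIT | VC [52]
  [13] addr=0xc3 blk=48 s=0: MISS | VC [52]
  [14] addr=0x30 blk=12 s=4: L1-HIT | VC [52]
  [15] addr=0xc7 blk=49 s=1: MISS | VC [52, 9]
  [16] addr=0x30 blk=12 s=4: L1-HIT | VC [52, 9]
  [17] addr=0x52 blk=20 s=4: MISS | VC [52, 9, 12]
  [18] addr=0x33 blk=12 s=4: VC-HIT | VC [52, 9, 20]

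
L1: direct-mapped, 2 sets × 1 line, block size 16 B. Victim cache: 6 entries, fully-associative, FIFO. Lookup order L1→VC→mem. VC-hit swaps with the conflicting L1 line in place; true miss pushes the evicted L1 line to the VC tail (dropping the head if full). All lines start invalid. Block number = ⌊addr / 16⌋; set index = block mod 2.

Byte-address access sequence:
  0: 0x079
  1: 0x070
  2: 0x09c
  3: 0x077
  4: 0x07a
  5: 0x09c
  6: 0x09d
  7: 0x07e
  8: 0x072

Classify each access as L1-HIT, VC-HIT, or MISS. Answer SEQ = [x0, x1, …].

  [0] addr=0x79 blk=7 s=1: MISS | VC []
  [1] addr=0x70 blk=7 s=1: L1-HIT | VC []
  [2] addr=0x9c blk=9 s=1: MISS | VC [7]
  [3] addr=0x77 blk=7 s=1: VC-HIT | VC [9]
  [4] addr=0x7a blk=7 s=1: L1-HIT | VC [9]
  [5] addr=0x9c blk=9 s=1: VC-HIT | VC [7]
  [6] addr=0x9d blk=9 s=1: L1-HIT | VC [7]
  [7] addr=0x7e blk=7 s=1: VC-HIT | VC [9]
  [8] addr=0x72 blk=7 s=1: L1-HIT | VC [9]

SEQ = [MISS, L1-HIT, MISS, VC-HIT, L1-HIT, VC-HIT, L1-HIT, VC-HIT, L1-HIT]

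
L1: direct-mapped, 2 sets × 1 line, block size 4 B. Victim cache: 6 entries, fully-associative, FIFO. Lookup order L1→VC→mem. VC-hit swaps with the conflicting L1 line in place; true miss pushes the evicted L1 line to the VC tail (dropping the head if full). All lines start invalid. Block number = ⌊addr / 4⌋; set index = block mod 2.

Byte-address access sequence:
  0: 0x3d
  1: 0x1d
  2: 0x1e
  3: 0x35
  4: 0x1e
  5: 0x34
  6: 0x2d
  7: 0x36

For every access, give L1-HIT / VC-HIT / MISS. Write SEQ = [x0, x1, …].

  [0] addr=0x3d blk=15 s=1: MISS | VC []
  [1] addr=0x1d blk=7 s=1: MISS | VC [15]
  [2] addr=0x1e blk=7 s=1: L1-HIT | VC [15]
  [3] addr=0x35 blk=13 s=1: MISS | VC [15, 7]
  [4] addr=0x1e blk=7 s=1: VC-HIT | VC [15, 13]
  [5] addr=0x34 blk=13 s=1: VC-HIT | VC [15, 7]
  [6] addr=0x2d blk=11 s=1: MISS | VC [15, 7, 13]
  [7] addr=0x36 blk=13 s=1: VC-HIT | VC [15, 7, 11]

SEQ = [MISS, MISS, L1-HIT, MISS, VC-HIT, VC-HIT, MISS, VC-HIT]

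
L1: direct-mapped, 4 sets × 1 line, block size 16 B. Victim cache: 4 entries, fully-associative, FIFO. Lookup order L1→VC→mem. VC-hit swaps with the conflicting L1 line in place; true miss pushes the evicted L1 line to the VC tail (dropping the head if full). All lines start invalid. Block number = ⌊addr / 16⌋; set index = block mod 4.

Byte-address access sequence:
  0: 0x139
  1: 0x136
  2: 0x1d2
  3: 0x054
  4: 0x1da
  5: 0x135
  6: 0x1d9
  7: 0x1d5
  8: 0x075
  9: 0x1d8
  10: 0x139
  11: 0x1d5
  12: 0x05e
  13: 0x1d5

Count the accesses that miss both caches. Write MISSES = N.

  [0] addr=0x139 blk=19 s=3: MISS | VC []
  [1] addr=0x136 blk=19 s=3: L1-HIT | VC []
  [2] addr=0x1d2 blk=29 s=1: MISS | VC []
  [3] addr=0x54 blk=5 s=1: MISS | VC [29]
  [4] addr=0x1da blk=29 s=1: VC-HIT | VC [5]
  [5] addr=0x135 blk=19 s=3: L1-HIT | VC [5]
  [6] addr=0x1d9 blk=29 s=1: L1-HIT | VC [5]
  [7] addr=0x1d5 blk=29 s=1: L1-HIT | VC [5]
  [8] addr=0x75 blk=7 s=3: MISS | VC [5, 19]
  [9] addr=0x1d8 blk=29 s=1: L1-HIT | VC [5, 19]
  [10] addr=0x139 blk=19 s=3: VC-HIT | VC [5, 7]
  [11] addr=0x1d5 blk=29 s=1: L1-HIT | VC [5, 7]
  [12] addr=0x5e blk=5 s=1: VC-HIT | VC [29, 7]
  [13] addr=0x1d5 blk=29 s=1: VC-HIT | VC [5, 7]

MISSES = 4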